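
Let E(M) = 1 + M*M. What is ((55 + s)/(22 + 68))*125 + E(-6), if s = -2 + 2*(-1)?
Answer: 647/6 ≈ 107.83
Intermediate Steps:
s = -4 (s = -2 - 2 = -4)
E(M) = 1 + M**2
((55 + s)/(22 + 68))*125 + E(-6) = ((55 - 4)/(22 + 68))*125 + (1 + (-6)**2) = (51/90)*125 + (1 + 36) = (51*(1/90))*125 + 37 = (17/30)*125 + 37 = 425/6 + 37 = 647/6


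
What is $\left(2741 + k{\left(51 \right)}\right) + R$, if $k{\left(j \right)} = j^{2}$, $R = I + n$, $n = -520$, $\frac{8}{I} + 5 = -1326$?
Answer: $\frac{6418074}{1331} \approx 4822.0$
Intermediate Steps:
$I = - \frac{8}{1331}$ ($I = \frac{8}{-5 - 1326} = \frac{8}{-1331} = 8 \left(- \frac{1}{1331}\right) = - \frac{8}{1331} \approx -0.0060105$)
$R = - \frac{692128}{1331}$ ($R = - \frac{8}{1331} - 520 = - \frac{692128}{1331} \approx -520.01$)
$\left(2741 + k{\left(51 \right)}\right) + R = \left(2741 + 51^{2}\right) - \frac{692128}{1331} = \left(2741 + 2601\right) - \frac{692128}{1331} = 5342 - \frac{692128}{1331} = \frac{6418074}{1331}$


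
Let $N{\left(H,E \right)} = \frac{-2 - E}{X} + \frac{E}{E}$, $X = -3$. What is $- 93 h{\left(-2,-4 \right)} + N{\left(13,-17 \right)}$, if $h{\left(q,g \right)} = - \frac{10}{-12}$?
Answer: $- \frac{163}{2} \approx -81.5$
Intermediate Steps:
$h{\left(q,g \right)} = \frac{5}{6}$ ($h{\left(q,g \right)} = \left(-10\right) \left(- \frac{1}{12}\right) = \frac{5}{6}$)
$N{\left(H,E \right)} = \frac{5}{3} + \frac{E}{3}$ ($N{\left(H,E \right)} = \frac{-2 - E}{-3} + \frac{E}{E} = \left(-2 - E\right) \left(- \frac{1}{3}\right) + 1 = \left(\frac{2}{3} + \frac{E}{3}\right) + 1 = \frac{5}{3} + \frac{E}{3}$)
$- 93 h{\left(-2,-4 \right)} + N{\left(13,-17 \right)} = \left(-93\right) \frac{5}{6} + \left(\frac{5}{3} + \frac{1}{3} \left(-17\right)\right) = - \frac{155}{2} + \left(\frac{5}{3} - \frac{17}{3}\right) = - \frac{155}{2} - 4 = - \frac{163}{2}$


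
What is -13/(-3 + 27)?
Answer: -13/24 ≈ -0.54167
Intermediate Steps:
-13/(-3 + 27) = -13/24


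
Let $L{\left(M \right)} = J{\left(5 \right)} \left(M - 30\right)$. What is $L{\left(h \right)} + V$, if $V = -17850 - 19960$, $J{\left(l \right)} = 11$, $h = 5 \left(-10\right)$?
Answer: $-38690$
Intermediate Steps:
$h = -50$
$L{\left(M \right)} = -330 + 11 M$ ($L{\left(M \right)} = 11 \left(M - 30\right) = 11 \left(-30 + M\right) = -330 + 11 M$)
$V = -37810$
$L{\left(h \right)} + V = \left(-330 + 11 \left(-50\right)\right) - 37810 = \left(-330 - 550\right) - 37810 = -880 - 37810 = -38690$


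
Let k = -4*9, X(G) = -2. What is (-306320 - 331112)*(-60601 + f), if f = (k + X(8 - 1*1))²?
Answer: 37708564824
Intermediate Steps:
k = -36
f = 1444 (f = (-36 - 2)² = (-38)² = 1444)
(-306320 - 331112)*(-60601 + f) = (-306320 - 331112)*(-60601 + 1444) = -637432*(-59157) = 37708564824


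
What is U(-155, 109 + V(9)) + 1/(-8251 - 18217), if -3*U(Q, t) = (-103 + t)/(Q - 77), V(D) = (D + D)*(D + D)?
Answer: 181953/383786 ≈ 0.47410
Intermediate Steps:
V(D) = 4*D² (V(D) = (2*D)*(2*D) = 4*D²)
U(Q, t) = -(-103 + t)/(3*(-77 + Q)) (U(Q, t) = -(-103 + t)/(3*(Q - 77)) = -(-103 + t)/(3*(-77 + Q)))
U(-155, 109 + V(9)) + 1/(-8251 - 18217) = (103 - (109 + 4*9²))/(3*(-77 - 155)) + 1/(-8251 - 18217) = (⅓)*(103 - (109 + 4*81))/(-232) + 1/(-26468) = (⅓)*(-1/232)*(103 - (109 + 324)) - 1/26468 = (⅓)*(-1/232)*(103 - 1*433) - 1/26468 = (⅓)*(-1/232)*(103 - 433) - 1/26468 = (⅓)*(-1/232)*(-330) - 1/26468 = 55/116 - 1/26468 = 181953/383786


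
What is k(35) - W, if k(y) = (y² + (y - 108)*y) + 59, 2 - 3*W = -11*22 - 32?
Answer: -1363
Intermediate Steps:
W = 92 (W = ⅔ - (-11*22 - 32)/3 = ⅔ - (-242 - 32)/3 = ⅔ - ⅓*(-274) = ⅔ + 274/3 = 92)
k(y) = 59 + y² + y*(-108 + y) (k(y) = (y² + (-108 + y)*y) + 59 = (y² + y*(-108 + y)) + 59 = 59 + y² + y*(-108 + y))
k(35) - W = (59 - 108*35 + 2*35²) - 1*92 = (59 - 3780 + 2*1225) - 92 = (59 - 3780 + 2450) - 92 = -1271 - 92 = -1363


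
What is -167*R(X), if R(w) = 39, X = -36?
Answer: -6513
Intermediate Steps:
-167*R(X) = -167*39 = -6513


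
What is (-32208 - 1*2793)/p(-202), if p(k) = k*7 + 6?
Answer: 35001/1408 ≈ 24.859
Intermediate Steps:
p(k) = 6 + 7*k (p(k) = 7*k + 6 = 6 + 7*k)
(-32208 - 1*2793)/p(-202) = (-32208 - 1*2793)/(6 + 7*(-202)) = (-32208 - 2793)/(6 - 1414) = -35001/(-1408) = -35001*(-1/1408) = 35001/1408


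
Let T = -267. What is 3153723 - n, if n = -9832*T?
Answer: 528579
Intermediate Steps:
n = 2625144 (n = -9832*(-267) = 2625144)
3153723 - n = 3153723 - 1*2625144 = 3153723 - 2625144 = 528579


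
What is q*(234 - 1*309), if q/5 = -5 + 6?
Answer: -375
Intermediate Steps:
q = 5 (q = 5*(-5 + 6) = 5*1 = 5)
q*(234 - 1*309) = 5*(234 - 1*309) = 5*(234 - 309) = 5*(-75) = -375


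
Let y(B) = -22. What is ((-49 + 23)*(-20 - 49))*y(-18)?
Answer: -39468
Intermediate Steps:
((-49 + 23)*(-20 - 49))*y(-18) = ((-49 + 23)*(-20 - 49))*(-22) = -26*(-69)*(-22) = 1794*(-22) = -39468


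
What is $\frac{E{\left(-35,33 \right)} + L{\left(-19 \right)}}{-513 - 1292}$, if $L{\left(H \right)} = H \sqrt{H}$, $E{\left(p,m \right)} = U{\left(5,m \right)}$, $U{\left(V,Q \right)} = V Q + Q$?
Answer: $- \frac{198}{1805} + \frac{i \sqrt{19}}{95} \approx -0.1097 + 0.045883 i$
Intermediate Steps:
$U{\left(V,Q \right)} = Q + Q V$ ($U{\left(V,Q \right)} = Q V + Q = Q + Q V$)
$E{\left(p,m \right)} = 6 m$ ($E{\left(p,m \right)} = m \left(1 + 5\right) = m 6 = 6 m$)
$L{\left(H \right)} = H^{\frac{3}{2}}$
$\frac{E{\left(-35,33 \right)} + L{\left(-19 \right)}}{-513 - 1292} = \frac{6 \cdot 33 + \left(-19\right)^{\frac{3}{2}}}{-513 - 1292} = \frac{198 - 19 i \sqrt{19}}{-1805} = \left(198 - 19 i \sqrt{19}\right) \left(- \frac{1}{1805}\right) = - \frac{198}{1805} + \frac{i \sqrt{19}}{95}$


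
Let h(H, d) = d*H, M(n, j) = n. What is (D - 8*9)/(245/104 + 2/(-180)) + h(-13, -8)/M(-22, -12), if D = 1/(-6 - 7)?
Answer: -4281116/120703 ≈ -35.468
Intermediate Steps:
D = -1/13 (D = 1/(-13) = -1/13 ≈ -0.076923)
h(H, d) = H*d
(D - 8*9)/(245/104 + 2/(-180)) + h(-13, -8)/M(-22, -12) = (-1/13 - 8*9)/(245/104 + 2/(-180)) - 13*(-8)/(-22) = (-1/13 - 72)/(245*(1/104) + 2*(-1/180)) + 104*(-1/22) = -937/(13*(245/104 - 1/90)) - 52/11 = -937/(13*10973/4680) - 52/11 = -937/13*4680/10973 - 52/11 = -337320/10973 - 52/11 = -4281116/120703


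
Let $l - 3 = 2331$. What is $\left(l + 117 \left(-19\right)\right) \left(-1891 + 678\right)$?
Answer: $-134643$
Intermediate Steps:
$l = 2334$ ($l = 3 + 2331 = 2334$)
$\left(l + 117 \left(-19\right)\right) \left(-1891 + 678\right) = \left(2334 + 117 \left(-19\right)\right) \left(-1891 + 678\right) = \left(2334 - 2223\right) \left(-1213\right) = 111 \left(-1213\right) = -134643$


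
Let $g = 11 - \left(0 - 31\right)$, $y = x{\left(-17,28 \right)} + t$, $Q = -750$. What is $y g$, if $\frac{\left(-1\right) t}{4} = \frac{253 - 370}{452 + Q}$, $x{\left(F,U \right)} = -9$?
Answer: $- \frac{66150}{149} \approx -443.96$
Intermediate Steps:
$t = - \frac{234}{149}$ ($t = - 4 \frac{253 - 370}{452 - 750} = - 4 \left(- \frac{117}{-298}\right) = - 4 \left(\left(-117\right) \left(- \frac{1}{298}\right)\right) = \left(-4\right) \frac{117}{298} = - \frac{234}{149} \approx -1.5705$)
$y = - \frac{1575}{149}$ ($y = -9 - \frac{234}{149} = - \frac{1575}{149} \approx -10.57$)
$g = 42$ ($g = 11 - \left(0 - 31\right) = 11 - -31 = 11 + 31 = 42$)
$y g = \left(- \frac{1575}{149}\right) 42 = - \frac{66150}{149}$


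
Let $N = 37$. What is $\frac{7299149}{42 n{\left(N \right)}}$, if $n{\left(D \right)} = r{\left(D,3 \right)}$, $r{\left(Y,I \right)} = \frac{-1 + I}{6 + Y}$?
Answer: $\frac{313863407}{84} \approx 3.7365 \cdot 10^{6}$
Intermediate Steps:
$r{\left(Y,I \right)} = \frac{-1 + I}{6 + Y}$
$n{\left(D \right)} = \frac{2}{6 + D}$ ($n{\left(D \right)} = \frac{-1 + 3}{6 + D} = \frac{1}{6 + D} 2 = \frac{2}{6 + D}$)
$\frac{7299149}{42 n{\left(N \right)}} = \frac{7299149}{42 \frac{2}{6 + 37}} = \frac{7299149}{42 \cdot \frac{2}{43}} = \frac{7299149}{\frac{84}{43}} = 7299149 \cdot \frac{43}{84} = \frac{313863407}{84}$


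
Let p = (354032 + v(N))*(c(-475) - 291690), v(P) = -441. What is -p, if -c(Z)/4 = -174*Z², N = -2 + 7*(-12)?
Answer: -55423023726210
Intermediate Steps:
N = -86 (N = -2 - 84 = -86)
c(Z) = 696*Z² (c(Z) = -(-696)*Z² = 696*Z²)
p = 55423023726210 (p = (354032 - 441)*(696*(-475)² - 291690) = 353591*(696*225625 - 291690) = 353591*(157035000 - 291690) = 353591*156743310 = 55423023726210)
-p = -1*55423023726210 = -55423023726210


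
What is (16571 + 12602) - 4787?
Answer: 24386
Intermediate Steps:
(16571 + 12602) - 4787 = 29173 - 4787 = 24386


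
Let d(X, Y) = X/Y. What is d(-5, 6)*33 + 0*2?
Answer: -55/2 ≈ -27.500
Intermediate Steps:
d(-5, 6)*33 + 0*2 = -5/6*33 + 0*2 = -5*1/6*33 + 0 = -5/6*33 + 0 = -55/2 + 0 = -55/2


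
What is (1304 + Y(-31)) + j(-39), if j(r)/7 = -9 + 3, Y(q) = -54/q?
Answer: 39176/31 ≈ 1263.7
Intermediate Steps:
j(r) = -42 (j(r) = 7*(-9 + 3) = 7*(-6) = -42)
(1304 + Y(-31)) + j(-39) = (1304 - 54/(-31)) - 42 = (1304 - 54*(-1/31)) - 42 = (1304 + 54/31) - 42 = 40478/31 - 42 = 39176/31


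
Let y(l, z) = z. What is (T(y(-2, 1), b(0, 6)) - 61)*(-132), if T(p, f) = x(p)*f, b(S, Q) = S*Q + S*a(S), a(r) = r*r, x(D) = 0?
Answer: 8052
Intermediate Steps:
a(r) = r²
b(S, Q) = S³ + Q*S (b(S, Q) = S*Q + S*S² = Q*S + S³ = S³ + Q*S)
T(p, f) = 0 (T(p, f) = 0*f = 0)
(T(y(-2, 1), b(0, 6)) - 61)*(-132) = (0 - 61)*(-132) = -61*(-132) = 8052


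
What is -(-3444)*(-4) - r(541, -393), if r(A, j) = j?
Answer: -13383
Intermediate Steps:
-(-3444)*(-4) - r(541, -393) = -(-3444)*(-4) - 1*(-393) = -861*16 + 393 = -13776 + 393 = -13383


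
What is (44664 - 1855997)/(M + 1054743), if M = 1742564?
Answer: -1811333/2797307 ≈ -0.64753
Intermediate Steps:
(44664 - 1855997)/(M + 1054743) = (44664 - 1855997)/(1742564 + 1054743) = -1811333/2797307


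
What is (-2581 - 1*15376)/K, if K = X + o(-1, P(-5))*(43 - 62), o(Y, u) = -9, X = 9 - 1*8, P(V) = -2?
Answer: -17957/172 ≈ -104.40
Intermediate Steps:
X = 1 (X = 9 - 8 = 1)
K = 172 (K = 1 - 9*(43 - 62) = 1 - 9*(-19) = 1 + 171 = 172)
(-2581 - 1*15376)/K = (-2581 - 1*15376)/172 = (-2581 - 15376)*(1/172) = -17957*1/172 = -17957/172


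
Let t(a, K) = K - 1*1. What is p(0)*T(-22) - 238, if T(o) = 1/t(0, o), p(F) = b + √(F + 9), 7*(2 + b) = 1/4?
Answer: -153301/644 ≈ -238.04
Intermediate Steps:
t(a, K) = -1 + K (t(a, K) = K - 1 = -1 + K)
b = -55/28 (b = -2 + (⅐)/4 = -2 + (⅐)*(¼) = -2 + 1/28 = -55/28 ≈ -1.9643)
p(F) = -55/28 + √(9 + F) (p(F) = -55/28 + √(F + 9) = -55/28 + √(9 + F))
T(o) = 1/(-1 + o)
p(0)*T(-22) - 238 = (-55/28 + √(9 + 0))/(-1 - 22) - 238 = (-55/28 + √9)/(-23) - 238 = (-55/28 + 3)*(-1/23) - 238 = (29/28)*(-1/23) - 238 = -29/644 - 238 = -153301/644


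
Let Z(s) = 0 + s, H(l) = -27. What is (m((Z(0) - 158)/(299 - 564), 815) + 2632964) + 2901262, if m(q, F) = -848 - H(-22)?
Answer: 5533405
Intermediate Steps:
Z(s) = s
m(q, F) = -821 (m(q, F) = -848 - 1*(-27) = -848 + 27 = -821)
(m((Z(0) - 158)/(299 - 564), 815) + 2632964) + 2901262 = (-821 + 2632964) + 2901262 = 2632143 + 2901262 = 5533405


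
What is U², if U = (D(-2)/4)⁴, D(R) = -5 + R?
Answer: 5764801/65536 ≈ 87.964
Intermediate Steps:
U = 2401/256 (U = ((-5 - 2)/4)⁴ = (-7*¼)⁴ = (-7/4)⁴ = 2401/256 ≈ 9.3789)
U² = (2401/256)² = 5764801/65536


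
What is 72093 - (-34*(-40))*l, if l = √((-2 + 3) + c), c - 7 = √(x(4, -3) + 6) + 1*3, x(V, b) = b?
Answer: 72093 - 1360*√(11 + √3) ≈ 67240.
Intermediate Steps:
c = 10 + √3 (c = 7 + (√(-3 + 6) + 1*3) = 7 + (√3 + 3) = 7 + (3 + √3) = 10 + √3 ≈ 11.732)
l = √(11 + √3) (l = √((-2 + 3) + (10 + √3)) = √(1 + (10 + √3)) = √(11 + √3) ≈ 3.5682)
72093 - (-34*(-40))*l = 72093 - (-34*(-40))*√(11 + √3) = 72093 - 1360*√(11 + √3)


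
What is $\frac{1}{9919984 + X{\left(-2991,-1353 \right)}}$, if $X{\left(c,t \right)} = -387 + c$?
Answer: $\frac{1}{9916606} \approx 1.0084 \cdot 10^{-7}$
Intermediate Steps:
$\frac{1}{9919984 + X{\left(-2991,-1353 \right)}} = \frac{1}{9919984 - 3378} = \frac{1}{9916606}$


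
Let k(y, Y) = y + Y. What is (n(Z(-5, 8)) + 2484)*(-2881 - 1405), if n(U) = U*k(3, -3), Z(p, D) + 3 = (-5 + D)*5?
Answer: -10646424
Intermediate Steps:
k(y, Y) = Y + y
Z(p, D) = -28 + 5*D (Z(p, D) = -3 + (-5 + D)*5 = -3 + (-25 + 5*D) = -28 + 5*D)
n(U) = 0 (n(U) = U*(-3 + 3) = U*0 = 0)
(n(Z(-5, 8)) + 2484)*(-2881 - 1405) = (0 + 2484)*(-2881 - 1405) = 2484*(-4286) = -10646424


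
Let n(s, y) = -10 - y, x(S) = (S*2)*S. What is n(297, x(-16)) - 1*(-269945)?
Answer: 269423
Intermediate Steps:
x(S) = 2*S² (x(S) = (2*S)*S = 2*S²)
n(297, x(-16)) - 1*(-269945) = (-10 - 2*(-16)²) - 1*(-269945) = (-10 - 2*256) + 269945 = (-10 - 1*512) + 269945 = (-10 - 512) + 269945 = -522 + 269945 = 269423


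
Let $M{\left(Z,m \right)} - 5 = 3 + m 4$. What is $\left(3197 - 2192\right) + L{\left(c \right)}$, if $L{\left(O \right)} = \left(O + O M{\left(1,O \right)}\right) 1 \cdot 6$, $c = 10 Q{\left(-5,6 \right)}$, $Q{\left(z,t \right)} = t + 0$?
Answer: $90645$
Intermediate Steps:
$M{\left(Z,m \right)} = 8 + 4 m$ ($M{\left(Z,m \right)} = 5 + \left(3 + m 4\right) = 5 + \left(3 + 4 m\right) = 8 + 4 m$)
$Q{\left(z,t \right)} = t$
$c = 60$ ($c = 10 \cdot 6 = 60$)
$L{\left(O \right)} = 6 O + 6 O \left(8 + 4 O\right)$ ($L{\left(O \right)} = \left(O + O \left(8 + 4 O\right)\right) 1 \cdot 6 = \left(O + O \left(8 + 4 O\right)\right) 6 = 6 O + 6 O \left(8 + 4 O\right)$)
$\left(3197 - 2192\right) + L{\left(c \right)} = \left(3197 - 2192\right) + 6 \cdot 60 \left(9 + 4 \cdot 60\right) = 1005 + 6 \cdot 60 \left(9 + 240\right) = 1005 + 6 \cdot 60 \cdot 249 = 1005 + 89640 = 90645$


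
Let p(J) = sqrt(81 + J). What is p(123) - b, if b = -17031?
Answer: 17031 + 2*sqrt(51) ≈ 17045.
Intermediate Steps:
p(123) - b = sqrt(81 + 123) - 1*(-17031) = sqrt(204) + 17031 = 2*sqrt(51) + 17031 = 17031 + 2*sqrt(51)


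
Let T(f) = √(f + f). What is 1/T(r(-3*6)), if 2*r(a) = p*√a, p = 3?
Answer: -2^(¾)*I^(3/2)/6 ≈ 0.1982 - 0.1982*I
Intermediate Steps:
r(a) = 3*√a/2 (r(a) = (3*√a)/2 = 3*√a/2)
T(f) = √2*√f (T(f) = √(2*f) = √2*√f)
1/T(r(-3*6)) = 1/(√2*√(3*√(-3*6)/2)) = 1/(√2*√(3*√(-18)/2)) = 1/(√2*√(3*(3*I*√2)/2)) = 1/(√2*√(9*I*√2/2)) = 1/(√2*(3*2^(¾)*√I/2)) = 1/(3*2^(¼)*√I) = -2^(¾)*I^(3/2)/6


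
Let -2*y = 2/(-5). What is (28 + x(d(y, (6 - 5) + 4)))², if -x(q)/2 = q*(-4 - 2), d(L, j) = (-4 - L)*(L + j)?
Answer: 34245904/625 ≈ 54793.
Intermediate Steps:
y = ⅕ (y = -1/(-5) = -(-1)/5 = -½*(-⅖) = ⅕ ≈ 0.20000)
x(q) = 12*q (x(q) = -2*q*(-4 - 2) = -2*q*(-6) = -(-12)*q = 12*q)
(28 + x(d(y, (6 - 5) + 4)))² = (28 + 12*(-(⅕)² - 4*⅕ - 4*((6 - 5) + 4) - 1*⅕*((6 - 5) + 4)))² = (28 + 12*(-1*1/25 - ⅘ - 4*(1 + 4) - 1*⅕*(1 + 4)))² = (28 + 12*(-1/25 - ⅘ - 4*5 - 1*⅕*5))² = (28 + 12*(-1/25 - ⅘ - 20 - 1))² = (28 + 12*(-546/25))² = (28 - 6552/25)² = (-5852/25)² = 34245904/625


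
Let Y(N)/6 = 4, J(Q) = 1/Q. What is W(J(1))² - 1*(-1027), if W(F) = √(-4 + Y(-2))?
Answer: 1047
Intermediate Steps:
Y(N) = 24 (Y(N) = 6*4 = 24)
W(F) = 2*√5 (W(F) = √(-4 + 24) = √20 = 2*√5)
W(J(1))² - 1*(-1027) = (2*√5)² - 1*(-1027) = 20 + 1027 = 1047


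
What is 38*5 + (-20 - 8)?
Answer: 162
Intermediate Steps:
38*5 + (-20 - 8) = 190 - 28 = 162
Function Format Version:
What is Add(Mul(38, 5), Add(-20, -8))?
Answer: 162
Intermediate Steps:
Add(Mul(38, 5), Add(-20, -8)) = Add(190, -28) = 162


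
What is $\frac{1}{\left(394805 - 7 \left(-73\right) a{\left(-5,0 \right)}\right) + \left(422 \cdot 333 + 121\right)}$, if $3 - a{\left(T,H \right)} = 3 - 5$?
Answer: $\frac{1}{538007} \approx 1.8587 \cdot 10^{-6}$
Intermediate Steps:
$a{\left(T,H \right)} = 5$ ($a{\left(T,H \right)} = 3 - \left(3 - 5\right) = 3 - -2 = 3 + 2 = 5$)
$\frac{1}{\left(394805 - 7 \left(-73\right) a{\left(-5,0 \right)}\right) + \left(422 \cdot 333 + 121\right)} = \frac{1}{\left(394805 - 7 \left(-73\right) 5\right) + \left(422 \cdot 333 + 121\right)} = \frac{1}{\left(394805 - \left(-511\right) 5\right) + \left(140526 + 121\right)} = \frac{1}{\left(394805 - -2555\right) + 140647} = \frac{1}{\left(394805 + 2555\right) + 140647} = \frac{1}{397360 + 140647} = \frac{1}{538007}$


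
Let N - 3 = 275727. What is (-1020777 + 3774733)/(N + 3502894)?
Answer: 688489/944656 ≈ 0.72882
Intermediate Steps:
N = 275730 (N = 3 + 275727 = 275730)
(-1020777 + 3774733)/(N + 3502894) = (-1020777 + 3774733)/(275730 + 3502894) = 2753956/3778624 = 2753956*(1/3778624) = 688489/944656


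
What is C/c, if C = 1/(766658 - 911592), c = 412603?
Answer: -1/59800203202 ≈ -1.6722e-11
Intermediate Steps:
C = -1/144934 (C = 1/(-144934) = -1/144934 ≈ -6.8997e-6)
C/c = -1/144934/412603 = -1/144934*1/412603 = -1/59800203202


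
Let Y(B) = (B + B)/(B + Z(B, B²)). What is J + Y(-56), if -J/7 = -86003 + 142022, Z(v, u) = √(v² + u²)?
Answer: -614864545/1568 - √3137/1568 ≈ -3.9213e+5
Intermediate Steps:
Z(v, u) = √(u² + v²)
Y(B) = 2*B/(B + √(B² + B⁴)) (Y(B) = (B + B)/(B + √((B²)² + B²)) = (2*B)/(B + √(B⁴ + B²)) = (2*B)/(B + √(B² + B⁴)) = 2*B/(B + √(B² + B⁴)))
J = -392133 (J = -7*(-86003 + 142022) = -7*56019 = -392133)
J + Y(-56) = -392133 + 2*(-56)/(-56 + √((-56)² + (-56)⁴)) = -392133 + 2*(-56)/(-56 + √(3136 + 9834496)) = -392133 + 2*(-56)/(-56 + √9837632) = -392133 + 2*(-56)/(-56 + 56*√3137) = -392133 - 112/(-56 + 56*√3137)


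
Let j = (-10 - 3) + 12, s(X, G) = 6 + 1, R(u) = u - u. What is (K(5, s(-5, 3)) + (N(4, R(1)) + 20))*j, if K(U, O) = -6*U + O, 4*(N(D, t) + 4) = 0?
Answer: 7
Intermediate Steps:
R(u) = 0
N(D, t) = -4 (N(D, t) = -4 + (¼)*0 = -4 + 0 = -4)
s(X, G) = 7
j = -1 (j = -13 + 12 = -1)
K(U, O) = O - 6*U
(K(5, s(-5, 3)) + (N(4, R(1)) + 20))*j = ((7 - 6*5) + (-4 + 20))*(-1) = ((7 - 30) + 16)*(-1) = (-23 + 16)*(-1) = -7*(-1) = 7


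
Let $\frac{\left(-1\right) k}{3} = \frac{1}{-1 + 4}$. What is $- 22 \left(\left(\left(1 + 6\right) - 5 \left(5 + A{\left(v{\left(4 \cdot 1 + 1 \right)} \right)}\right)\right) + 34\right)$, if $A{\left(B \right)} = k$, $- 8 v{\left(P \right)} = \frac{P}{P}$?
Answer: $-462$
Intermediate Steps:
$k = -1$ ($k = - \frac{3}{-1 + 4} = - \frac{3}{3} = \left(-3\right) \frac{1}{3} = -1$)
$v{\left(P \right)} = - \frac{1}{8}$ ($v{\left(P \right)} = - \frac{P \frac{1}{P}}{8} = \left(- \frac{1}{8}\right) 1 = - \frac{1}{8}$)
$A{\left(B \right)} = -1$
$- 22 \left(\left(\left(1 + 6\right) - 5 \left(5 + A{\left(v{\left(4 \cdot 1 + 1 \right)} \right)}\right)\right) + 34\right) = - 22 \left(\left(\left(1 + 6\right) - 5 \left(5 - 1\right)\right) + 34\right) = - 22 \left(\left(7 - 20\right) + 34\right) = - 22 \left(-13 + 34\right) = \left(-22\right) 21 = -462$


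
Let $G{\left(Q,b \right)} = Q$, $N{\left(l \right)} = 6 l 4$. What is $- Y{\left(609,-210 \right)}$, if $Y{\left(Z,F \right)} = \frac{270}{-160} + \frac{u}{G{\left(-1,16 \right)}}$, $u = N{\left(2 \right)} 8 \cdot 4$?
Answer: $\frac{24603}{16} \approx 1537.7$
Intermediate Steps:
$N{\left(l \right)} = 24 l$
$u = 1536$ ($u = 24 \cdot 2 \cdot 8 \cdot 4 = 48 \cdot 8 \cdot 4 = 384 \cdot 4 = 1536$)
$Y{\left(Z,F \right)} = - \frac{24603}{16}$ ($Y{\left(Z,F \right)} = \frac{270}{-160} + \frac{1536}{-1} = 270 \left(- \frac{1}{160}\right) + 1536 \left(-1\right) = - \frac{27}{16} - 1536 = - \frac{24603}{16}$)
$- Y{\left(609,-210 \right)} = \left(-1\right) \left(- \frac{24603}{16}\right) = \frac{24603}{16}$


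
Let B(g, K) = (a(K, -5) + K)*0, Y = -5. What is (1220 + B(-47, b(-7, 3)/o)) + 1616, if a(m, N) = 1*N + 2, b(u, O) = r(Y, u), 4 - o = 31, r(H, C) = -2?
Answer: 2836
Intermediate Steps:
o = -27 (o = 4 - 1*31 = 4 - 31 = -27)
b(u, O) = -2
a(m, N) = 2 + N (a(m, N) = N + 2 = 2 + N)
B(g, K) = 0 (B(g, K) = ((2 - 5) + K)*0 = (-3 + K)*0 = 0)
(1220 + B(-47, b(-7, 3)/o)) + 1616 = (1220 + 0) + 1616 = 1220 + 1616 = 2836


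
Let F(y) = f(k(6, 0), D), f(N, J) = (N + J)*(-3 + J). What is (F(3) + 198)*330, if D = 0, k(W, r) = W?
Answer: 59400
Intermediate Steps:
f(N, J) = (-3 + J)*(J + N) (f(N, J) = (J + N)*(-3 + J) = (-3 + J)*(J + N))
F(y) = -18 (F(y) = 0**2 - 3*0 - 3*6 + 0*6 = 0 + 0 - 18 + 0 = -18)
(F(3) + 198)*330 = (-18 + 198)*330 = 180*330 = 59400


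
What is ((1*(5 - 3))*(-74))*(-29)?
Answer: 4292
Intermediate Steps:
((1*(5 - 3))*(-74))*(-29) = ((1*2)*(-74))*(-29) = (2*(-74))*(-29) = -148*(-29) = 4292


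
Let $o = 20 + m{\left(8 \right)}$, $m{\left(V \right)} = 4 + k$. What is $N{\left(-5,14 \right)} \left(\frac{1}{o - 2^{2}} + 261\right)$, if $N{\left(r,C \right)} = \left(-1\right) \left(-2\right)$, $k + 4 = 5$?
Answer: $\frac{10964}{21} \approx 522.1$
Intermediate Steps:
$k = 1$ ($k = -4 + 5 = 1$)
$N{\left(r,C \right)} = 2$
$m{\left(V \right)} = 5$ ($m{\left(V \right)} = 4 + 1 = 5$)
$o = 25$ ($o = 20 + 5 = 25$)
$N{\left(-5,14 \right)} \left(\frac{1}{o - 2^{2}} + 261\right) = 2 \left(\frac{1}{25 - 2^{2}} + 261\right) = 2 \left(\frac{1}{25 - 4} + 261\right) = 2 \left(\frac{1}{21} + 261\right) = 2 \cdot \frac{5482}{21} = \frac{10964}{21}$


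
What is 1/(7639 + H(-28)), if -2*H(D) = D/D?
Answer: 2/15277 ≈ 0.00013092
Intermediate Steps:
H(D) = -1/2 (H(D) = -D/(2*D) = -1/2*1 = -1/2)
1/(7639 + H(-28)) = 1/(7639 - 1/2) = 1/(15277/2) = 2/15277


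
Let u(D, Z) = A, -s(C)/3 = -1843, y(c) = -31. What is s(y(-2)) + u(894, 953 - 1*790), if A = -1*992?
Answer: 4537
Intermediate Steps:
s(C) = 5529 (s(C) = -3*(-1843) = 5529)
A = -992
u(D, Z) = -992
s(y(-2)) + u(894, 953 - 1*790) = 5529 - 992 = 4537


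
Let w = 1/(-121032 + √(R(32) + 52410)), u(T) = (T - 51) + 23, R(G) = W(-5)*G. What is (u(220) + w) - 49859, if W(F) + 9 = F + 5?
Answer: -121259438414111/2441448817 - √52122/14648692902 ≈ -49667.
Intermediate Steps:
W(F) = -4 + F (W(F) = -9 + (F + 5) = -9 + (5 + F) = -4 + F)
R(G) = -9*G (R(G) = (-4 - 5)*G = -9*G)
u(T) = -28 + T (u(T) = (-51 + T) + 23 = -28 + T)
w = 1/(-121032 + √52122) (w = 1/(-121032 + √(-9*32 + 52410)) = 1/(-121032 + √(-288 + 52410)) = 1/(-121032 + √52122) ≈ -8.2779e-6)
(u(220) + w) - 49859 = ((-28 + 220) + (-20172/2441448817 - √52122/14648692902)) - 49859 = (192 + (-20172/2441448817 - √52122/14648692902)) - 49859 = (468758152692/2441448817 - √52122/14648692902) - 49859 = -121259438414111/2441448817 - √52122/14648692902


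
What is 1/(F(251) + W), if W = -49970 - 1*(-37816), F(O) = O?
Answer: -1/11903 ≈ -8.4012e-5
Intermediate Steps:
W = -12154 (W = -49970 + 37816 = -12154)
1/(F(251) + W) = 1/(251 - 12154) = 1/(-11903) = -1/11903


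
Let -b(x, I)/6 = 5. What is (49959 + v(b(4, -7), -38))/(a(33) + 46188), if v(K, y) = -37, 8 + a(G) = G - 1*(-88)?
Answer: 49922/46301 ≈ 1.0782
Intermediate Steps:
b(x, I) = -30 (b(x, I) = -6*5 = -30)
a(G) = 80 + G (a(G) = -8 + (G - 1*(-88)) = -8 + (G + 88) = -8 + (88 + G) = 80 + G)
(49959 + v(b(4, -7), -38))/(a(33) + 46188) = (49959 - 37)/((80 + 33) + 46188) = 49922/(113 + 46188) = 49922/46301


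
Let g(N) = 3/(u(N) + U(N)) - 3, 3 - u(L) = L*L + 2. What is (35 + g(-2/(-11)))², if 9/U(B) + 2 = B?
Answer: 10079356816/10323369 ≈ 976.36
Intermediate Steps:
U(B) = 9/(-2 + B)
u(L) = 1 - L² (u(L) = 3 - (L*L + 2) = 3 - (L² + 2) = 3 - (2 + L²) = 3 + (-2 - L²) = 1 - L²)
g(N) = -3 + 3/(1 - N² + 9/(-2 + N)) (g(N) = 3/((1 - N²) + 9/(-2 + N)) - 3 = 3/(1 - N² + 9/(-2 + N)) - 3 = -3 + 3/(1 - N² + 9/(-2 + N)))
(35 + g(-2/(-11)))² = (35 + 3*(-9 + (-2/(-11))²*(-2 - 2/(-11)))/(9 + (1 - (-2/(-11))²)*(-2 - 2/(-11))))² = (35 + 3*(-9 + (-2*(-1/11))²*(-2 - 2*(-1/11)))/(9 + (1 - (-2*(-1/11))²)*(-2 - 2*(-1/11))))² = (35 + 3*(-9 + (2/11)²*(-2 + 2/11))/(9 + (1 - (2/11)²)*(-2 + 2/11)))² = (35 + 3*(-9 + (4/121)*(-20/11))/(9 + (1 - 1*4/121)*(-20/11)))² = (35 + 3*(-9 - 80/1331)/(9 + (1 - 4/121)*(-20/11)))² = (35 + 3*(-12059/1331)/(9 + (117/121)*(-20/11)))² = (35 + 3*(-12059/1331)/(9 - 2340/1331))² = (35 + 3*(-12059/1331)/(9639/1331))² = (35 + 3*(1331/9639)*(-12059/1331))² = (35 - 12059/3213)² = (100396/3213)² = 10079356816/10323369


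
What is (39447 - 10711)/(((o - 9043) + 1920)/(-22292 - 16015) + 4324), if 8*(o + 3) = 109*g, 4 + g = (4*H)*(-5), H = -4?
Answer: 2201579904/331291117 ≈ 6.6455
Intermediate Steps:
g = 76 (g = -4 + (4*(-4))*(-5) = -4 - 16*(-5) = -4 + 80 = 76)
o = 2065/2 (o = -3 + (109*76)/8 = -3 + (⅛)*8284 = -3 + 2071/2 = 2065/2 ≈ 1032.5)
(39447 - 10711)/(((o - 9043) + 1920)/(-22292 - 16015) + 4324) = (39447 - 10711)/(((2065/2 - 9043) + 1920)/(-22292 - 16015) + 4324) = 28736/((-16021/2 + 1920)/(-38307) + 4324) = 28736/(-12181/2*(-1/38307) + 4324) = 28736/(12181/76614 + 4324) = 28736/(331291117/76614) = 28736*(76614/331291117) = 2201579904/331291117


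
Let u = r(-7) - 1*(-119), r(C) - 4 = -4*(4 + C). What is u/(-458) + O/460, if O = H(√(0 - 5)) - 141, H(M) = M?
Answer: -63339/105340 + I*√5/460 ≈ -0.60128 + 0.004861*I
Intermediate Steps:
r(C) = -12 - 4*C (r(C) = 4 - 4*(4 + C) = 4 + (-16 - 4*C) = -12 - 4*C)
u = 135 (u = (-12 - 4*(-7)) - 1*(-119) = (-12 + 28) + 119 = 16 + 119 = 135)
O = -141 + I*√5 (O = √(0 - 5) - 141 = √(-5) - 141 = I*√5 - 141 = -141 + I*√5 ≈ -141.0 + 2.2361*I)
u/(-458) + O/460 = 135/(-458) + (-141 + I*√5)/460 = 135*(-1/458) + (-141 + I*√5)*(1/460) = -135/458 + (-141/460 + I*√5/460) = -63339/105340 + I*√5/460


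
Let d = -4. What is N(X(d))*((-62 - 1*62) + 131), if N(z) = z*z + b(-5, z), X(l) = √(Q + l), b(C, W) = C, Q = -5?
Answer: -98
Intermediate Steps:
X(l) = √(-5 + l)
N(z) = -5 + z² (N(z) = z*z - 5 = z² - 5 = -5 + z²)
N(X(d))*((-62 - 1*62) + 131) = (-5 + (√(-5 - 4))²)*((-62 - 1*62) + 131) = (-5 + (√(-9))²)*((-62 - 62) + 131) = (-5 + (3*I)²)*(-124 + 131) = (-5 - 9)*7 = -14*7 = -98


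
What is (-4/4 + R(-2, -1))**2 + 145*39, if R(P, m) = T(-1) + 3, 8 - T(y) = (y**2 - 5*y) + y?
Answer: 5680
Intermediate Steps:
T(y) = 8 - y**2 + 4*y (T(y) = 8 - ((y**2 - 5*y) + y) = 8 - (y**2 - 4*y) = 8 + (-y**2 + 4*y) = 8 - y**2 + 4*y)
R(P, m) = 6 (R(P, m) = (8 - 1*(-1)**2 + 4*(-1)) + 3 = (8 - 1*1 - 4) + 3 = (8 - 1 - 4) + 3 = 3 + 3 = 6)
(-4/4 + R(-2, -1))**2 + 145*39 = (-4/4 + 6)**2 + 145*39 = (-4*1/4 + 6)**2 + 5655 = (-1 + 6)**2 + 5655 = 5**2 + 5655 = 25 + 5655 = 5680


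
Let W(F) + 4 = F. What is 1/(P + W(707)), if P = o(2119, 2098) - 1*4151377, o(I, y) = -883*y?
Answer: -1/6003208 ≈ -1.6658e-7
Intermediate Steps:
W(F) = -4 + F
P = -6003911 (P = -883*2098 - 1*4151377 = -1852534 - 4151377 = -6003911)
1/(P + W(707)) = 1/(-6003911 + (-4 + 707)) = 1/(-6003911 + 703) = 1/(-6003208) = -1/6003208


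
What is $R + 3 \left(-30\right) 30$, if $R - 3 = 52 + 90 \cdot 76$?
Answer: $4195$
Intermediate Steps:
$R = 6895$ ($R = 3 + \left(52 + 90 \cdot 76\right) = 3 + \left(52 + 6840\right) = 3 + 6892 = 6895$)
$R + 3 \left(-30\right) 30 = 6895 + 3 \left(-30\right) 30 = 6895 - 2700 = 4195$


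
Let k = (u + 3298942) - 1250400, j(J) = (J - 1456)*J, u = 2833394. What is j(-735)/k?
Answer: 536795/1627312 ≈ 0.32987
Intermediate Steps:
j(J) = J*(-1456 + J) (j(J) = (-1456 + J)*J = J*(-1456 + J))
k = 4881936 (k = (2833394 + 3298942) - 1250400 = 6132336 - 1250400 = 4881936)
j(-735)/k = -735*(-1456 - 735)/4881936 = -735*(-2191)*(1/4881936) = 1610385*(1/4881936) = 536795/1627312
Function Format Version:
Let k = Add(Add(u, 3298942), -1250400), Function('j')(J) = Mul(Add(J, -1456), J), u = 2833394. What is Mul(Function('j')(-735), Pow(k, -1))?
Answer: Rational(536795, 1627312) ≈ 0.32987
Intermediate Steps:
Function('j')(J) = Mul(J, Add(-1456, J)) (Function('j')(J) = Mul(Add(-1456, J), J) = Mul(J, Add(-1456, J)))
k = 4881936 (k = Add(Add(2833394, 3298942), -1250400) = Add(6132336, -1250400) = 4881936)
Mul(Function('j')(-735), Pow(k, -1)) = Mul(Mul(-735, Add(-1456, -735)), Pow(4881936, -1)) = Mul(Mul(-735, -2191), Rational(1, 4881936)) = Mul(1610385, Rational(1, 4881936)) = Rational(536795, 1627312)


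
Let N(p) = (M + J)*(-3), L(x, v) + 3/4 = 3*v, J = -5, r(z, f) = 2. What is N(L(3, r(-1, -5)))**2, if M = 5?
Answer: 0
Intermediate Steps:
L(x, v) = -3/4 + 3*v
N(p) = 0 (N(p) = (5 - 5)*(-3) = 0*(-3) = 0)
N(L(3, r(-1, -5)))**2 = 0**2 = 0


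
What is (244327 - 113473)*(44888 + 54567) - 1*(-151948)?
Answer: 13014236518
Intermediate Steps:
(244327 - 113473)*(44888 + 54567) - 1*(-151948) = 130854*99455 + 151948 = 13014084570 + 151948 = 13014236518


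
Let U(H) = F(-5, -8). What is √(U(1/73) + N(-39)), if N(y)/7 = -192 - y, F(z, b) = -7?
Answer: 7*I*√22 ≈ 32.833*I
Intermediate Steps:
U(H) = -7
N(y) = -1344 - 7*y (N(y) = 7*(-192 - y) = -1344 - 7*y)
√(U(1/73) + N(-39)) = √(-7 + (-1344 - 7*(-39))) = √(-7 + (-1344 + 273)) = √(-7 - 1071) = √(-1078) = 7*I*√22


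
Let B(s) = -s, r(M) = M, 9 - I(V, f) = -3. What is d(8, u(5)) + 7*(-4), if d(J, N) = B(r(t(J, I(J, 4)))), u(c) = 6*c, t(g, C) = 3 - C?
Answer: -19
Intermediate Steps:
I(V, f) = 12 (I(V, f) = 9 - 1*(-3) = 9 + 3 = 12)
d(J, N) = 9 (d(J, N) = -(3 - 1*12) = -(3 - 12) = -1*(-9) = 9)
d(8, u(5)) + 7*(-4) = 9 + 7*(-4) = 9 - 28 = -19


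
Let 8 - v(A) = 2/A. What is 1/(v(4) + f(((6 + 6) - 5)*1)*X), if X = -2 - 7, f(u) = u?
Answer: -2/111 ≈ -0.018018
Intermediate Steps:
v(A) = 8 - 2/A
X = -9
1/(v(4) + f(((6 + 6) - 5)*1)*X) = 1/((8 - 2/4) + (((6 + 6) - 5)*1)*(-9)) = 1/((8 - 2*1/4) + ((12 - 5)*1)*(-9)) = 1/((8 - 1/2) + (7*1)*(-9)) = 1/(15/2 + 7*(-9)) = 1/(15/2 - 63) = 1/(-111/2) = -2/111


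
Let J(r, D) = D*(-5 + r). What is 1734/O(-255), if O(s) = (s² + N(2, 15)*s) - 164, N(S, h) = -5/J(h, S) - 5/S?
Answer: 6936/262249 ≈ 0.026448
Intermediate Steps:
N(S, h) = -5/S - 5/(S*(-5 + h)) (N(S, h) = -5*1/(S*(-5 + h)) - 5/S = -5/(S*(-5 + h)) - 5/S = -5/S - 5/(S*(-5 + h)))
O(s) = -164 + s² - 11*s/4 (O(s) = (s² + (5*(4 - 1*15)/(2*(-5 + 15)))*s) - 164 = (s² + (5*(½)*(4 - 15)/10)*s) - 164 = (s² + (5*(½)*(⅒)*(-11))*s) - 164 = (s² - 11*s/4) - 164 = -164 + s² - 11*s/4)
1734/O(-255) = 1734/(-164 + (-255)² - 11/4*(-255)) = 1734/(-164 + 65025 + 2805/4) = 1734/(262249/4) = 1734*(4/262249) = 6936/262249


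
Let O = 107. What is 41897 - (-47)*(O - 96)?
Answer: 42414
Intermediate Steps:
41897 - (-47)*(O - 96) = 41897 - (-47)*(107 - 96) = 41897 - (-47)*11 = 41897 - 1*(-517) = 41897 + 517 = 42414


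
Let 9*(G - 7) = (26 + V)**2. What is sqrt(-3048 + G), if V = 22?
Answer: I*sqrt(2785) ≈ 52.773*I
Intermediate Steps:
G = 263 (G = 7 + (26 + 22)**2/9 = 7 + (1/9)*48**2 = 7 + (1/9)*2304 = 7 + 256 = 263)
sqrt(-3048 + G) = sqrt(-3048 + 263) = sqrt(-2785) = I*sqrt(2785)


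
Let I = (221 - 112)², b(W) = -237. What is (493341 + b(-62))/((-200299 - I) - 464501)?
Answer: -493104/676681 ≈ -0.72871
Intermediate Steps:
I = 11881 (I = 109² = 11881)
(493341 + b(-62))/((-200299 - I) - 464501) = (493341 - 237)/((-200299 - 1*11881) - 464501) = 493104/((-200299 - 11881) - 464501) = 493104/(-212180 - 464501) = 493104/(-676681) = 493104*(-1/676681) = -493104/676681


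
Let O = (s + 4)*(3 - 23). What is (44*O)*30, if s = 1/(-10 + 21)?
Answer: -108000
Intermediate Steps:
s = 1/11 ≈ 0.090909
O = -900/11 (O = (1/11 + 4)*(3 - 23) = (45/11)*(-20) = -900/11 ≈ -81.818)
(44*O)*30 = (44*(-900/11))*30 = -3600*30 = -108000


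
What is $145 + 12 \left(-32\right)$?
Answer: $-239$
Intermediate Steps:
$145 + 12 \left(-32\right) = 145 - 384 = -239$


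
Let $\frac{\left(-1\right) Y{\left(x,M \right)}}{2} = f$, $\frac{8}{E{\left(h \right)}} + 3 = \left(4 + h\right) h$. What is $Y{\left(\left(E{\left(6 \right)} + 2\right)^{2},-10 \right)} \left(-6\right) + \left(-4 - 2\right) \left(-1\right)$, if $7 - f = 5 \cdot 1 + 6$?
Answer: $-42$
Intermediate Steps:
$E{\left(h \right)} = \frac{8}{-3 + h \left(4 + h\right)}$ ($E{\left(h \right)} = \frac{8}{-3 + \left(4 + h\right) h} = \frac{8}{-3 + h \left(4 + h\right)}$)
$f = -4$ ($f = 7 - \left(5 \cdot 1 + 6\right) = 7 - \left(5 + 6\right) = 7 - 11 = -4$)
$Y{\left(x,M \right)} = 8$ ($Y{\left(x,M \right)} = \left(-2\right) \left(-4\right) = 8$)
$Y{\left(\left(E{\left(6 \right)} + 2\right)^{2},-10 \right)} \left(-6\right) + \left(-4 - 2\right) \left(-1\right) = 8 \left(-6\right) + \left(-4 - 2\right) \left(-1\right) = -48 - -6 = -48 + 6 = -42$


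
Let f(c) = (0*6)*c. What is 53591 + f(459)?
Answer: 53591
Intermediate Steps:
f(c) = 0 (f(c) = 0*c = 0)
53591 + f(459) = 53591 + 0 = 53591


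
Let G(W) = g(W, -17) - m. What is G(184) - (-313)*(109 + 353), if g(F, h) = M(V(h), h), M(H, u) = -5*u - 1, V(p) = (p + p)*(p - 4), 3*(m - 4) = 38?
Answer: 434020/3 ≈ 1.4467e+5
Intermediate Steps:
m = 50/3 (m = 4 + (1/3)*38 = 4 + 38/3 = 50/3 ≈ 16.667)
V(p) = 2*p*(-4 + p) (V(p) = (2*p)*(-4 + p) = 2*p*(-4 + p))
M(H, u) = -1 - 5*u
g(F, h) = -1 - 5*h
G(W) = 202/3 (G(W) = (-1 - 5*(-17)) - 1*50/3 = (-1 + 85) - 50/3 = 84 - 50/3 = 202/3)
G(184) - (-313)*(109 + 353) = 202/3 - (-313)*(109 + 353) = 202/3 - (-313)*462 = 202/3 - 1*(-144606) = 202/3 + 144606 = 434020/3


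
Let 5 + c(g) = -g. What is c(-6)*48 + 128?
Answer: 176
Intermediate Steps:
c(g) = -5 - g
c(-6)*48 + 128 = (-5 - 1*(-6))*48 + 128 = (-5 + 6)*48 + 128 = 1*48 + 128 = 48 + 128 = 176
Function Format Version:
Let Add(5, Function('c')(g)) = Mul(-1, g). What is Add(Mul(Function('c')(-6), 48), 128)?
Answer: 176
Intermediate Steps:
Function('c')(g) = Add(-5, Mul(-1, g))
Add(Mul(Function('c')(-6), 48), 128) = Add(Mul(Add(-5, Mul(-1, -6)), 48), 128) = Add(Mul(Add(-5, 6), 48), 128) = Add(Mul(1, 48), 128) = Add(48, 128) = 176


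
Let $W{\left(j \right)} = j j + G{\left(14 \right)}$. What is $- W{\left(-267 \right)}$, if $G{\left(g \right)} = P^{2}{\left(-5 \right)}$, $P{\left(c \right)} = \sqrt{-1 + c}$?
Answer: $-71283$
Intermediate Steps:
$G{\left(g \right)} = -6$ ($G{\left(g \right)} = \left(\sqrt{-1 - 5}\right)^{2} = \left(\sqrt{-6}\right)^{2} = \left(i \sqrt{6}\right)^{2} = -6$)
$W{\left(j \right)} = -6 + j^{2}$ ($W{\left(j \right)} = j j - 6 = j^{2} - 6 = -6 + j^{2}$)
$- W{\left(-267 \right)} = - (-6 + \left(-267\right)^{2}) = - (-6 + 71289) = \left(-1\right) 71283 = -71283$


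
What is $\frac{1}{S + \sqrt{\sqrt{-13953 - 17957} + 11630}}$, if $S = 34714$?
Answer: $\frac{1}{34714 + \sqrt{11630 + i \sqrt{31910}}} \approx 2.8718 \cdot 10^{-5} - 6.8 \cdot 10^{-10} i$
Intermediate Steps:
$\frac{1}{S + \sqrt{\sqrt{-13953 - 17957} + 11630}} = \frac{1}{34714 + \sqrt{\sqrt{-13953 - 17957} + 11630}} = \frac{1}{34714 + \sqrt{\sqrt{-31910} + 11630}} = \frac{1}{34714 + \sqrt{i \sqrt{31910} + 11630}} = \frac{1}{34714 + \sqrt{11630 + i \sqrt{31910}}}$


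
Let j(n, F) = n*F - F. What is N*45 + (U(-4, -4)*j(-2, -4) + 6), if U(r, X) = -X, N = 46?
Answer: 2124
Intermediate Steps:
j(n, F) = -F + F*n (j(n, F) = F*n - F = -F + F*n)
N*45 + (U(-4, -4)*j(-2, -4) + 6) = 46*45 + ((-1*(-4))*(-4*(-1 - 2)) + 6) = 2070 + (4*(-4*(-3)) + 6) = 2070 + (4*12 + 6) = 2070 + (48 + 6) = 2070 + 54 = 2124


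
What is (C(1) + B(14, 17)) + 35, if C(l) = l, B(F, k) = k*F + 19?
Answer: 293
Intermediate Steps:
B(F, k) = 19 + F*k (B(F, k) = F*k + 19 = 19 + F*k)
(C(1) + B(14, 17)) + 35 = (1 + (19 + 14*17)) + 35 = (1 + (19 + 238)) + 35 = (1 + 257) + 35 = 258 + 35 = 293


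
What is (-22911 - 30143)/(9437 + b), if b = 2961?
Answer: -26527/6199 ≈ -4.2792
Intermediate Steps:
(-22911 - 30143)/(9437 + b) = (-22911 - 30143)/(9437 + 2961) = -53054/12398 = -53054*1/12398 = -26527/6199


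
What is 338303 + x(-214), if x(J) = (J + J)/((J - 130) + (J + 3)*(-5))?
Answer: 240533005/711 ≈ 3.3830e+5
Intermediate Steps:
x(J) = 2*J/(-145 - 4*J) (x(J) = (2*J)/((-130 + J) + (3 + J)*(-5)) = (2*J)/((-130 + J) + (-15 - 5*J)) = (2*J)/(-145 - 4*J) = 2*J/(-145 - 4*J))
338303 + x(-214) = 338303 - 2*(-214)/(145 + 4*(-214)) = 338303 - 2*(-214)/(145 - 856) = 338303 - 2*(-214)/(-711) = 338303 - 2*(-214)*(-1/711) = 338303 - 428/711 = 240533005/711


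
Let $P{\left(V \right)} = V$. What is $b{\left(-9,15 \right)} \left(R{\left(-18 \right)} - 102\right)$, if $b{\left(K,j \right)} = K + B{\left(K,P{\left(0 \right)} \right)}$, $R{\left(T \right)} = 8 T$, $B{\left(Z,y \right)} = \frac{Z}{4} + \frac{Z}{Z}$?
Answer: $\frac{5043}{2} \approx 2521.5$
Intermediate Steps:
$B{\left(Z,y \right)} = 1 + \frac{Z}{4}$ ($B{\left(Z,y \right)} = Z \frac{1}{4} + 1 = \frac{Z}{4} + 1 = 1 + \frac{Z}{4}$)
$b{\left(K,j \right)} = 1 + \frac{5 K}{4}$ ($b{\left(K,j \right)} = K + \left(1 + \frac{K}{4}\right) = 1 + \frac{5 K}{4}$)
$b{\left(-9,15 \right)} \left(R{\left(-18 \right)} - 102\right) = \left(1 + \frac{5}{4} \left(-9\right)\right) \left(8 \left(-18\right) - 102\right) = \left(1 - \frac{45}{4}\right) \left(-144 - 102\right) = \left(- \frac{41}{4}\right) \left(-246\right) = \frac{5043}{2}$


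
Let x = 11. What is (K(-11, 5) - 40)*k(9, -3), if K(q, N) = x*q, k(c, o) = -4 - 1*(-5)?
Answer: -161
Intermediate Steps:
k(c, o) = 1 (k(c, o) = -4 + 5 = 1)
K(q, N) = 11*q
(K(-11, 5) - 40)*k(9, -3) = (11*(-11) - 40)*1 = (-121 - 40)*1 = -161*1 = -161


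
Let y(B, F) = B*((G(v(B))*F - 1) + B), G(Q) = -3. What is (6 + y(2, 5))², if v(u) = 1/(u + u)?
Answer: 484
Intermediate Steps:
v(u) = 1/(2*u)
y(B, F) = B*(-1 + B - 3*F) (y(B, F) = B*((-3*F - 1) + B) = B*((-1 - 3*F) + B) = B*(-1 + B - 3*F))
(6 + y(2, 5))² = (6 + 2*(-1 + 2 - 3*5))² = (6 + 2*(-1 + 2 - 15))² = (6 + 2*(-14))² = (6 - 28)² = (-22)² = 484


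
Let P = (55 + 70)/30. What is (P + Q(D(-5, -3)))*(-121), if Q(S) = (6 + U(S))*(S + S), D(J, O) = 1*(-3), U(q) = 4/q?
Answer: 17303/6 ≈ 2883.8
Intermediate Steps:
D(J, O) = -3
Q(S) = 2*S*(6 + 4/S) (Q(S) = (6 + 4/S)*(S + S) = (6 + 4/S)*(2*S) = 2*S*(6 + 4/S))
P = 25/6 (P = 125*(1/30) = 25/6 ≈ 4.1667)
(P + Q(D(-5, -3)))*(-121) = (25/6 + (8 + 12*(-3)))*(-121) = (25/6 + (8 - 36))*(-121) = (25/6 - 28)*(-121) = -143/6*(-121) = 17303/6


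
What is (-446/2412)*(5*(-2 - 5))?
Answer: 7805/1206 ≈ 6.4718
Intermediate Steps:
(-446/2412)*(5*(-2 - 5)) = (-446*1/2412)*(5*(-7)) = -223/1206*(-35) = 7805/1206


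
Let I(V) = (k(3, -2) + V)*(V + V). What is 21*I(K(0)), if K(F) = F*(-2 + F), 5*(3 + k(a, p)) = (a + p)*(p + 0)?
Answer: 0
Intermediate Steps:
k(a, p) = -3 + p*(a + p)/5 (k(a, p) = -3 + ((a + p)*(p + 0))/5 = -3 + ((a + p)*p)/5 = -3 + (p*(a + p))/5 = -3 + p*(a + p)/5)
I(V) = 2*V*(-17/5 + V) (I(V) = ((-3 + (1/5)*(-2)**2 + (1/5)*3*(-2)) + V)*(V + V) = ((-3 + (1/5)*4 - 6/5) + V)*(2*V) = ((-3 + 4/5 - 6/5) + V)*(2*V) = (-17/5 + V)*(2*V) = 2*V*(-17/5 + V))
21*I(K(0)) = 21*(2*(0*(-2 + 0))*(-17 + 5*(0*(-2 + 0)))/5) = 21*(2*(0*(-2))*(-17 + 5*(0*(-2)))/5) = 21*((2/5)*0*(-17 + 5*0)) = 21*((2/5)*0*(-17 + 0)) = 21*((2/5)*0*(-17)) = 21*0 = 0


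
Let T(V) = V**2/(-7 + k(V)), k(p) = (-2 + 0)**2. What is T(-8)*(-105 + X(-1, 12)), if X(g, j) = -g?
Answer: 6656/3 ≈ 2218.7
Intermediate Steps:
k(p) = 4 (k(p) = (-2)**2 = 4)
T(V) = -V**2/3 (T(V) = V**2/(-7 + 4) = V**2/(-3) = -V**2/3)
T(-8)*(-105 + X(-1, 12)) = (-1/3*(-8)**2)*(-105 - 1*(-1)) = (-1/3*64)*(-105 + 1) = -64/3*(-104) = 6656/3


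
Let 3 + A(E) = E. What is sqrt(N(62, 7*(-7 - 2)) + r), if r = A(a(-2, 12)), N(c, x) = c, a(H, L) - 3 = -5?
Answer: sqrt(57) ≈ 7.5498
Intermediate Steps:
a(H, L) = -2 (a(H, L) = 3 - 5 = -2)
A(E) = -3 + E
r = -5 (r = -3 - 2 = -5)
sqrt(N(62, 7*(-7 - 2)) + r) = sqrt(62 - 5) = sqrt(57)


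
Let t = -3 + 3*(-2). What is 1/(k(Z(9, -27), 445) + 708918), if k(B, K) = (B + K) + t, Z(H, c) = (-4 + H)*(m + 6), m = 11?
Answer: 1/709439 ≈ 1.4096e-6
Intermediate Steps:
t = -9 (t = -3 - 6 = -9)
Z(H, c) = -68 + 17*H (Z(H, c) = (-4 + H)*(11 + 6) = (-4 + H)*17 = -68 + 17*H)
k(B, K) = -9 + B + K (k(B, K) = (B + K) - 9 = -9 + B + K)
1/(k(Z(9, -27), 445) + 708918) = 1/((-9 + (-68 + 17*9) + 445) + 708918) = 1/((-9 + (-68 + 153) + 445) + 708918) = 1/((-9 + 85 + 445) + 708918) = 1/(521 + 708918) = 1/709439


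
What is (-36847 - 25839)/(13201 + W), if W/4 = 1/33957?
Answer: -2128628502/448266361 ≈ -4.7486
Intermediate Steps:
W = 4/33957 ≈ 0.00011780
(-36847 - 25839)/(13201 + W) = (-36847 - 25839)/(13201 + 4/33957) = -62686/448266361/33957 = -62686*33957/448266361 = -2128628502/448266361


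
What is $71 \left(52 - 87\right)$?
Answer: $-2485$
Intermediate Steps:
$71 \left(52 - 87\right) = 71 \left(-35\right) = -2485$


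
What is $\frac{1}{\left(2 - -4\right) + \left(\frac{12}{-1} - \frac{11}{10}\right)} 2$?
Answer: $- \frac{20}{71} \approx -0.28169$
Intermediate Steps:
$\frac{1}{\left(2 - -4\right) + \left(\frac{12}{-1} - \frac{11}{10}\right)} 2 = \frac{1}{\left(2 + 4\right) + \left(12 \left(-1\right) - \frac{11}{10}\right)} 2 = \frac{1}{6 - \frac{131}{10}} \cdot 2 = \frac{1}{- \frac{71}{10}} \cdot 2 = \left(- \frac{10}{71}\right) 2 = - \frac{20}{71}$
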